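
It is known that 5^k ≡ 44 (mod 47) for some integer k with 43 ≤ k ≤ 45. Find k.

43

Compute 5^43 mod 47 = 44, then multiply by 5 repeatedly:
  5^43=44
Found 44 at exponent 43.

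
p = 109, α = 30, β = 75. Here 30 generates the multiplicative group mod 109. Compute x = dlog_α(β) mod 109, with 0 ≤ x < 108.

84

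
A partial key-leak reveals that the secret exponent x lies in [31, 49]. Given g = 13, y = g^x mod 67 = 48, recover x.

37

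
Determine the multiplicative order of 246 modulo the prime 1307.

1306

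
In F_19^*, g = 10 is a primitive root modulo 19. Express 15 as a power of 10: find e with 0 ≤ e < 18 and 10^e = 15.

7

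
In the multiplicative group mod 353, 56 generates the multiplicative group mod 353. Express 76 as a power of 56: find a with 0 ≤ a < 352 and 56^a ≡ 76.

146

Baby-step giant-step with m = ceil(sqrt(352)) = 19.
Baby table (56^j mod 353 for j=0..18):
  0:1  1:56  2:312  3:175  4:269  5:238  6:267  7:126
  8:349  9:129  10:164  11:6  12:336  13:107  14:344  15:202
  16:16  17:190  18:50
Giant step factor: 56^(-19) ≡ 250 (mod 353).
Scan 76·250^i mod 353 for i = 0, 1, …:
  i=0: 76   i=1: 291   i=2: 32   i=3: 234
  i=4: 255   i=5: 210   i=6: 256   i=7: 107
Match at i=7, j=13: a = 7·19 + 13 = 146.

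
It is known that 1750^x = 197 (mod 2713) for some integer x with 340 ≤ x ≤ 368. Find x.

367

Compute 1750^340 mod 2713 = 2290, then multiply by 1750 repeatedly:
  1750^340=2290  1750^341=399  1750^342=1009  1750^343=2300  1750^344=1621
  1750^345=1665  1750^346=2701  1750^347=704  1750^348=298  1750^349=604
  1750^350=1643  1750^351=2183  1750^352=346  1750^353=501  1750^354=451
  1750^355=2480  1750^356=1913  1750^357=2621  1750^358=1780  1750^359=476
  1750^360=109  1750^361=840  1750^362=2267  1750^363=844  1750^364=1128
  1750^365=1649  1750^366=1831  1750^367=197
Found 197 at exponent 367.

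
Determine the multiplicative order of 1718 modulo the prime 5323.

The order of 1718 must divide p − 1 = 5322 = 2 · 3 · 887.
Divisors: 1, 2, 3, 6, 887, 1774, 2661, 5322.
Check each in increasing order: 1718^1 ≡ 1718;  1718^2 ≡ 2582;  1718^3 ≡ 1817;  1718^6 ≡ 1229;  1718^887 ≡ 1.
Smallest exponent giving 1 is 887.

887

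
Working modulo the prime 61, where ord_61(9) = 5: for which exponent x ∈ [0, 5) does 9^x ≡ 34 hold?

4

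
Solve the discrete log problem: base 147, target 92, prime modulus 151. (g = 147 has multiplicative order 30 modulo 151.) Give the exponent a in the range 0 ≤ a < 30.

27

Successive powers of 147 modulo 151:
  147^0=1  147^1=147  147^2=16  147^3=87  147^4=105  147^5=33
  147^6=19  147^7=75  147^8=2  147^9=143  147^10=32  147^11=23
  147^12=59  147^13=66  147^14=38  147^15=150  147^16=4  147^17=135
  147^18=64  147^19=46  147^20=118  147^21=132  147^22=76  147^23=149
  147^24=8  147^25=119  147^26=128  147^27=92
So 147^27 ≡ 92 (mod 151), giving a = 27.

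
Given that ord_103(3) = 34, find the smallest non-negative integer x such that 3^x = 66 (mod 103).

22

Successive powers of 3 modulo 103:
  3^0=1  3^1=3  3^2=9  3^3=27  3^4=81  3^5=37
  3^6=8  3^7=24  3^8=72  3^9=10  3^10=30  3^11=90
  3^12=64  3^13=89  3^14=61  3^15=80  3^16=34  3^17=102
  3^18=100  3^19=94  3^20=76  3^21=22  3^22=66
So 3^22 ≡ 66 (mod 103), giving x = 22.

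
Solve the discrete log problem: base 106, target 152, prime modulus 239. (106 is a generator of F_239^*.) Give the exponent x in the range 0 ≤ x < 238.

Baby-step giant-step with m = ceil(sqrt(238)) = 16.
Baby table (106^j mod 239 for j=0..15):
  0:1  1:106  2:3  3:79  4:9  5:237  6:27  7:233
  8:81  9:221  10:4  11:185  12:12  13:77  14:36  15:231
Giant step factor: 106^(-16) ≡ 135 (mod 239).
Scan 152·135^i mod 239 for i = 0, 1, …:
  i=0: 152   i=1: 205   i=2: 190   i=3: 77
Match at i=3, j=13: x = 3·16 + 13 = 61.

61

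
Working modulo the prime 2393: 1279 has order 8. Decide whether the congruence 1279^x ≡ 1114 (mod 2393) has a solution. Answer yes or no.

1114 ∈ ⟨1279⟩ iff 1114^8 ≡ 1 (mod 2393), since |⟨1279⟩| = 8.
1114^8 mod 2393 = 1.
Since 1 = 1, 1114 lies in the subgroup.

yes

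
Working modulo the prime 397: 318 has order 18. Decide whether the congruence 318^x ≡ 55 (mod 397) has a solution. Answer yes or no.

⟨318⟩ has order 18; its elements mod 397 are {1, 14, 34, 35, 79, 85, 93, 111, 196, 201, 286, 304, 312, 318, 362, 363, 383, 396}.
55 is not in this set.

no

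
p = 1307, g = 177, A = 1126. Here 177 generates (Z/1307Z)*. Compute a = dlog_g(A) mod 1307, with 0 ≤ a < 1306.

Baby-step giant-step with m = ceil(sqrt(1306)) = 37.
Baby table (177^j mod 1307 for j=0..36):
  0:1  1:177  2:1268  3:939  4:214  5:1282  6:803  7:975
  8:51  9:1185  10:625  11:837  12:458  13:32  14:436  15:59
  16:1294  17:313  18:507  19:863  20:1139  21:325  22:17  23:395
  24:644  25:279  26:1024  27:882  28:581  29:891  30:867  31:540
  32:169  33:1159  34:1251  35:544  36:877
Giant step factor: 177^(-37) ≡ 632 (mod 1307).
Scan 1126·632^i mod 1307 for i = 0, 1, …:
  i=0: 1126   i=1: 624   i=2: 961   i=3: 904
  i=4: 169
Match at i=4, j=32: a = 4·37 + 32 = 180.

180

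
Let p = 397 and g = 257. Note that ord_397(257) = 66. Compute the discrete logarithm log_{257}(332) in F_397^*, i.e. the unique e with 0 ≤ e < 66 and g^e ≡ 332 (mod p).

62

Baby-step giant-step with m = ceil(sqrt(66)) = 9.
Baby table (257^j mod 397 for j=0..8):
  0:1  1:257  2:147  3:64  4:171  5:277  6:126  7:225
  8:260
Giant step factor: 257^(-9) ≡ 381 (mod 397).
Scan 332·381^i mod 397 for i = 0, 1, …:
  i=0: 332   i=1: 246   i=2: 34   i=3: 250
  i=4: 367   i=5: 83   i=6: 260
Match at i=6, j=8: e = 6·9 + 8 = 62.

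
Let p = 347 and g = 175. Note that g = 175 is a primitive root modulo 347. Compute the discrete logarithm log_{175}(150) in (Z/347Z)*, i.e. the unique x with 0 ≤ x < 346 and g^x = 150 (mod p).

133

Baby-step giant-step with m = ceil(sqrt(346)) = 19.
Baby table (175^j mod 347 for j=0..18):
  0:1  1:175  2:89  3:307  4:287  5:257  6:212  7:318
  8:130  9:195  10:119  11:5  12:181  13:98  14:147  15:47
  16:244  17:19  18:202
Giant step factor: 175^(-19) ≡ 276 (mod 347).
Scan 150·276^i mod 347 for i = 0, 1, …:
  i=0: 150   i=1: 107   i=2: 37   i=3: 149
  i=4: 178   i=5: 201   i=6: 303   i=7: 1
Match at i=7, j=0: x = 7·19 + 0 = 133.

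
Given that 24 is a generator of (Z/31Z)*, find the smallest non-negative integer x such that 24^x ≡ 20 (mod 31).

26

Successive powers of 24 modulo 31:
  24^0=1  24^1=24  24^2=18  24^3=29  24^4=14  24^5=26
  24^6=4  24^7=3  24^8=10  24^9=23  24^10=25  24^11=11
  24^12=16  24^13=12  24^14=9  24^15=30  24^16=7  24^17=13
  24^18=2  24^19=17  24^20=5  24^21=27  24^22=28  24^23=21
  24^24=8  24^25=6  24^26=20
So 24^26 ≡ 20 (mod 31), giving x = 26.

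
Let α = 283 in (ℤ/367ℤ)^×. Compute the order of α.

3

The order of 283 must divide p − 1 = 366 = 2 · 3 · 61.
Divisors: 1, 2, 3, 6, 61, 122, 183, 366.
Check each in increasing order: 283^1 ≡ 283;  283^2 ≡ 83;  283^3 ≡ 1.
Smallest exponent giving 1 is 3.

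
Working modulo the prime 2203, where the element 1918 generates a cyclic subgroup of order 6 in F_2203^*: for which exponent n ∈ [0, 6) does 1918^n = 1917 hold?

2

Successive powers of 1918 modulo 2203:
  1918^0=1  1918^1=1918  1918^2=1917
So 1918^2 ≡ 1917 (mod 2203), giving n = 2.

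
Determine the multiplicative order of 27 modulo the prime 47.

The order of 27 must divide p − 1 = 46 = 2 · 23.
Divisors: 1, 2, 23, 46.
Check each in increasing order: 27^1 ≡ 27;  27^2 ≡ 24;  27^23 ≡ 1.
Smallest exponent giving 1 is 23.

23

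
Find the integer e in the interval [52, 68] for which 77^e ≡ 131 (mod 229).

Compute 77^52 mod 229 = 82, then multiply by 77 repeatedly:
  77^52=82  77^53=131
Found 131 at exponent 53.

53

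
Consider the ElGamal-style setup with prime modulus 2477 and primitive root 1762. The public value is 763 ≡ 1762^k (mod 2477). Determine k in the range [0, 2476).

2362

Baby-step giant-step with m = ceil(sqrt(2476)) = 50.
Baby table (1762^j mod 2477 for j=0..49):
  0:1  1:1762  2:963  3:61  4:971  5:1772  6:1244  7:2260
  8:1581  9:1574  10:1625  11:2315  12:1888  13:45  14:26  15:1226
  16:268  17:1586  18:476  19:1486  20:143  21:1789  22:1474  23:1292
  24:141  25:742  26:2025  27:1170  28:676  29:2152  30:2014  31:1604
  32:2468  33:1481  34:1241  35:1928  36:1169  37:1391  38:1189  39:1953
  40:633  41:696  42:237  43:1458  44:347  45:2072  46:2243  47:1351
  48:65  49:588
Giant step factor: 1762^(-50) ≡ 2355 (mod 2477).
Scan 763·2355^i mod 2477 for i = 0, 1, …:
  i=0: 763   i=1: 1040   i=2: 1924   i=3: 587
  i=4: 219   i=5: 529   i=6: 2341   i=7: 1730
  i=8: 1962   i=9: 905     …   i=46: 1690
  i=47: 1888
Match at i=47, j=12: k = 47·50 + 12 = 2362.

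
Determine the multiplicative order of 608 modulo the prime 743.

The order of 608 must divide p − 1 = 742 = 2 · 7 · 53.
Divisors: 1, 2, 7, 14, 53, 106, 371, 742.
Check each in increasing order: 608^1 ≡ 608;  608^2 ≡ 393;  608^7 ≡ 456;  608^14 ≡ 639;  608^53 ≡ 328;  608^106 ≡ 592;  608^371 ≡ 1.
Smallest exponent giving 1 is 371.

371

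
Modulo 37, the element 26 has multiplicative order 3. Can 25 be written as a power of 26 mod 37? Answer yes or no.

25 ∈ ⟨26⟩ iff 25^3 ≡ 1 (mod 37), since |⟨26⟩| = 3.
25^3 mod 37 = 11.
Since 11 ≠ 1, 25 does not lie in the subgroup.

no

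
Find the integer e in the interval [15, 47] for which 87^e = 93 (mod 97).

28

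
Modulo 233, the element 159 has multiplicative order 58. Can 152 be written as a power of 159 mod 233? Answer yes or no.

yes

152 ∈ ⟨159⟩ iff 152^58 ≡ 1 (mod 233), since |⟨159⟩| = 58.
152^58 mod 233 = 1.
Since 1 = 1, 152 lies in the subgroup.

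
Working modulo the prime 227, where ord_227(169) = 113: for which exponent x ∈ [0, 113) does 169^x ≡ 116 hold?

89

Baby-step giant-step with m = ceil(sqrt(113)) = 11.
Baby table (169^j mod 227 for j=0..10):
  0:1  1:169  2:186  3:108  4:92  5:112  6:87  7:175
  8:65  9:89  10:59
Giant step factor: 169^(-11) ≡ 40 (mod 227).
Scan 116·40^i mod 227 for i = 0, 1, …:
  i=0: 116   i=1: 100   i=2: 141   i=3: 192
  i=4: 189   i=5: 69   i=6: 36   i=7: 78
  i=8: 169
Match at i=8, j=1: x = 8·11 + 1 = 89.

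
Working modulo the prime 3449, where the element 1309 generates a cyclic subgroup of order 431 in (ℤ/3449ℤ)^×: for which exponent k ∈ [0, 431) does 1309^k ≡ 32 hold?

48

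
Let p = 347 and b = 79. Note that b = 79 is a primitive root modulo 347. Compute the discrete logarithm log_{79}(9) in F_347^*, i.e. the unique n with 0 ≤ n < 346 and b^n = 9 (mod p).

Baby-step giant-step with m = ceil(sqrt(346)) = 19.
Baby table (79^j mod 347 for j=0..18):
  0:1  1:79  2:342  3:299  4:25  5:240  6:222  7:188
  8:278  9:101  10:345  11:189  12:10  13:96  14:297  15:214
  16:250  17:318  18:138
Giant step factor: 79^(-19) ≡ 280 (mod 347).
Scan 9·280^i mod 347 for i = 0, 1, …:
  i=0: 9   i=1: 91   i=2: 149   i=3: 80
  i=4: 192   i=5: 322   i=6: 287   i=7: 203
  i=8: 279   i=9: 45     …   i=13: 266
  i=14: 222
Match at i=14, j=6: n = 14·19 + 6 = 272.

272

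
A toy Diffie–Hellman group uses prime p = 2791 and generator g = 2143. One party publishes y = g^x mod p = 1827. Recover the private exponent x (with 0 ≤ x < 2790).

2312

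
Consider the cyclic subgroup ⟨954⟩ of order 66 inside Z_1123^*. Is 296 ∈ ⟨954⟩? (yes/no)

no

296 ∈ ⟨954⟩ iff 296^66 ≡ 1 (mod 1123), since |⟨954⟩| = 66.
296^66 mod 1123 = 309.
Since 309 ≠ 1, 296 does not lie in the subgroup.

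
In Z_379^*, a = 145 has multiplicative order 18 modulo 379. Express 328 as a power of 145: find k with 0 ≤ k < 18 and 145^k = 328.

Successive powers of 145 modulo 379:
  145^0=1  145^1=145  145^2=180  145^3=328
So 145^3 ≡ 328 (mod 379), giving k = 3.

3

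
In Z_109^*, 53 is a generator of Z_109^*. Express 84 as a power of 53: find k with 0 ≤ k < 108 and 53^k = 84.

Successive powers of 53 modulo 109:
  53^0=1  53^1=53  53^2=84
So 53^2 ≡ 84 (mod 109), giving k = 2.

2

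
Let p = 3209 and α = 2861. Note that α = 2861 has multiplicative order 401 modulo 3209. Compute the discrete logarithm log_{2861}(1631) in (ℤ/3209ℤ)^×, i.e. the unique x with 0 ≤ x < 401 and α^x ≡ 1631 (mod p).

Baby-step giant-step with m = ceil(sqrt(401)) = 21.
Baby table (2861^j mod 3209 for j=0..20):
  0:1  1:2861  2:2371  3:2814  4:2682  5:483  6:1993  7:2789
  8:1755  9:2179  10:2241  11:3128  12:2516  13:489  14:3114  15:970
  16:2594  17:2226  18:1930  19:2250  20:3205
Giant step factor: 2861^(-21) ≡ 1344 (mod 3209).
Scan 1631·1344^i mod 3209 for i = 0, 1, …:
  i=0: 1631   i=1: 317   i=2: 2460   i=3: 970
Match at i=3, j=15: x = 3·21 + 15 = 78.

78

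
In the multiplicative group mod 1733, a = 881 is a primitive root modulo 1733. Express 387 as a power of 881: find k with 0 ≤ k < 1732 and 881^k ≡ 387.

1202

Baby-step giant-step with m = ceil(sqrt(1732)) = 42.
Baby table (881^j mod 1733 for j=0..41):
  0:1  1:881  2:1510  3:1099  4:1205  5:1009  6:1633  7:283
  8:1504  9:1012  10:810  11:1347  12:1335  13:1161  14:371  15:1047
  16:451  17:474  18:1674  19:11  20:1026  21:1013  22:1691  23:1124
  24:701  25:633  26:1380  27:947  28:734  29:245  30:953  31:821
  32:640  33:615  34:1119  35:1495  36:15  37:1084  38:121  39:888
  40:745  41:1271
Giant step factor: 881^(-42) ≡ 1614 (mod 1733).
Scan 387·1614^i mod 1733 for i = 0, 1, …:
  i=0: 387   i=1: 738   i=2: 561   i=3: 828
  i=4: 249   i=5: 1563   i=6: 1167   i=7: 1500
  i=8: 1732   i=9: 119     …   i=27: 935
  i=28: 1380
Match at i=28, j=26: k = 28·42 + 26 = 1202.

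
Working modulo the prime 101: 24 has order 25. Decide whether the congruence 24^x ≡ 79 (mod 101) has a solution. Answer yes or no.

79 ∈ ⟨24⟩ iff 79^25 ≡ 1 (mod 101), since |⟨24⟩| = 25.
79^25 mod 101 = 1.
Since 1 = 1, 79 lies in the subgroup.

yes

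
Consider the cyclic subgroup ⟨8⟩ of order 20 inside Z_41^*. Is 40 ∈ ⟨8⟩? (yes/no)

yes

40 ∈ ⟨8⟩ iff 40^20 ≡ 1 (mod 41), since |⟨8⟩| = 20.
40^20 mod 41 = 1.
Since 1 = 1, 40 lies in the subgroup.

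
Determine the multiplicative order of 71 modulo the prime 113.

16

The order of 71 must divide p − 1 = 112 = 2^4 · 7.
Divisors: 1, 2, 4, 7, 8, 14, 16, 28, 56, 112.
Check each in increasing order: 71^1 ≡ 71;  71^2 ≡ 69;  71^4 ≡ 15;  71^7 ≡ 35;  71^8 ≡ 112;  71^14 ≡ 95;  71^16 ≡ 1.
Smallest exponent giving 1 is 16.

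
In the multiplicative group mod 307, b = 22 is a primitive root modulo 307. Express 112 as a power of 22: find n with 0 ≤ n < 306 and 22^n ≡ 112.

188

Baby-step giant-step with m = ceil(sqrt(306)) = 18.
Baby table (22^j mod 307 for j=0..17):
  0:1  1:22  2:177  3:210  4:15  5:23  6:199  7:80
  8:225  9:38  10:222  11:279  12:305  13:263  14:260  15:194
  16:277  17:261
Giant step factor: 22^(-18) ≡ 280 (mod 307).
Scan 112·280^i mod 307 for i = 0, 1, …:
  i=0: 112   i=1: 46   i=2: 293   i=3: 71
  i=4: 232   i=5: 183   i=6: 278   i=7: 169
  i=8: 42   i=9: 94   i=10: 225
Match at i=10, j=8: n = 10·18 + 8 = 188.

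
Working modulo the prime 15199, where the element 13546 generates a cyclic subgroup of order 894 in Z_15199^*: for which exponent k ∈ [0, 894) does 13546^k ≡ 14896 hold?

892

Baby-step giant-step with m = ceil(sqrt(894)) = 30.
Baby table (13546^j mod 15199 for j=0..29):
  0:1  1:13546  2:11788  3:14753  4:7686  5:1406  6:1329  7:7018
  8:11282  9:27  10:966  11:14296  12:3157  13:9935  14:7564  15:5485
  16:7098  17:634  18:729  19:10883  20:6017  21:9244  22:9862  23:6641
  24:11304  25:9258  26:1919  27:4484  28:5060  29:10469
Giant step factor: 13546^(-30) ≡ 12847 (mod 15199).
Scan 14896·12847^i mod 15199 for i = 0, 1, …:
  i=0: 14896   i=1: 13502   i=2: 9206   i=3: 6063
  i=4: 11685   i=5: 11871   i=6: 15170   i=7: 7412
  i=8: 229   i=9: 8556     …   i=28: 4403
  i=29: 9862
Match at i=29, j=22: k = 29·30 + 22 = 892.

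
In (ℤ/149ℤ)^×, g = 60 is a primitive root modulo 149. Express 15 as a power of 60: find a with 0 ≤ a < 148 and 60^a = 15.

47

Baby-step giant-step with m = ceil(sqrt(148)) = 13.
Baby table (60^j mod 149 for j=0..12):
  0:1  1:60  2:24  3:99  4:129  5:141  6:116  7:106
  8:102  9:11  10:64  11:115  12:46
Giant step factor: 60^(-13) ≡ 128 (mod 149).
Scan 15·128^i mod 149 for i = 0, 1, …:
  i=0: 15   i=1: 132   i=2: 59   i=3: 102
Match at i=3, j=8: a = 3·13 + 8 = 47.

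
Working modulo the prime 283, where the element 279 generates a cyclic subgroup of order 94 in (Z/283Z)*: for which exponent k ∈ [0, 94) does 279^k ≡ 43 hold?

79

Baby-step giant-step with m = ceil(sqrt(94)) = 10.
Baby table (279^j mod 283 for j=0..9):
  0:1  1:279  2:16  3:219  4:256  5:108  6:134  7:30
  8:163  9:197
Giant step factor: 279^(-10) ≡ 116 (mod 283).
Scan 43·116^i mod 283 for i = 0, 1, …:
  i=0: 43   i=1: 177   i=2: 156   i=3: 267
  i=4: 125   i=5: 67   i=6: 131   i=7: 197
Match at i=7, j=9: k = 7·10 + 9 = 79.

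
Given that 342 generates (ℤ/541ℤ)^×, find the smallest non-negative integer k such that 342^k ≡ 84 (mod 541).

532

Baby-step giant-step with m = ceil(sqrt(540)) = 24.
Baby table (342^j mod 541 for j=0..23):
  0:1  1:342  2:108  3:148  4:303  5:295  6:264  7:482
  8:380  9:120  10:465  11:517  12:448  13:113  14:235  15:302
  16:494  17:156  18:334  19:77  20:366  21:201  22:35  23:68
Giant step factor: 342^(-24) ≡ 309 (mod 541).
Scan 84·309^i mod 541 for i = 0, 1, …:
  i=0: 84   i=1: 529   i=2: 79   i=3: 66
  i=4: 377   i=5: 178   i=6: 361   i=7: 103
  i=8: 449   i=9: 245     …   i=21: 43
  i=22: 303
Match at i=22, j=4: k = 22·24 + 4 = 532.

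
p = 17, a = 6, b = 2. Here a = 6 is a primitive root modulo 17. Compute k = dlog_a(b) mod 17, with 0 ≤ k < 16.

Successive powers of 6 modulo 17:
  6^0=1  6^1=6  6^2=2
So 6^2 ≡ 2 (mod 17), giving k = 2.

2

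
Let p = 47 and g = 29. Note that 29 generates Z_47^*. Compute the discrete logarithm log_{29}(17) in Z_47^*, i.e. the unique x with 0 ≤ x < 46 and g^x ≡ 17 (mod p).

32

Baby-step giant-step with m = ceil(sqrt(46)) = 7.
Baby table (29^j mod 47 for j=0..6):
  0:1  1:29  2:42  3:43  4:25  5:20  6:16
Giant step factor: 29^(-7) ≡ 39 (mod 47).
Scan 17·39^i mod 47 for i = 0, 1, …:
  i=0: 17   i=1: 5   i=2: 7   i=3: 38
  i=4: 25
Match at i=4, j=4: x = 4·7 + 4 = 32.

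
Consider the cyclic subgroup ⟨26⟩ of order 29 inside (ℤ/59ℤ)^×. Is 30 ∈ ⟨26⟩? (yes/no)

30 ∈ ⟨26⟩ iff 30^29 ≡ 1 (mod 59), since |⟨26⟩| = 29.
30^29 mod 59 = 58.
Since 58 ≠ 1, 30 does not lie in the subgroup.

no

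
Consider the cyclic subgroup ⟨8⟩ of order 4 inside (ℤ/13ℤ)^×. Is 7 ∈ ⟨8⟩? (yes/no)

⟨8⟩ has order 4; its elements mod 13 are {1, 5, 8, 12}.
7 is not in this set.

no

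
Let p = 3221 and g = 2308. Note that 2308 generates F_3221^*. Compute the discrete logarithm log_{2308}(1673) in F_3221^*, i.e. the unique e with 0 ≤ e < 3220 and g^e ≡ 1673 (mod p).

1883

Baby-step giant-step with m = ceil(sqrt(3220)) = 57.
Baby table (2308^j mod 3221 for j=0..56):
  0:1  1:2308  2:2551  3:2941  4:1181  5:782  6:1096  7:1083
  8:68  9:2336  10:2755  11:286  12:3004  13:1640  14:445  15:2782
  16:1403  17:1019  18:522  19:122  20:1349  21:2006  22:1271  23:2358
  24:1995  25:1651  26:65  27:1854  28:1544  29:1126  30:2682  31:2515
  32:378  33:2754  34:1199  35:453  36:1920  37:2485  38:2000  39:307
  40:3157  41:454  42:1007  43:1815  44:1720  45:1488  46:718  47:1550
  48:2090  49:1883  50:835  51:1022  52:1004  53:1333  54:509  55:2328
  56:396
Giant step factor: 2308^(-57) ≡ 3047 (mod 3221).
Scan 1673·3047^i mod 3221 for i = 0, 1, …:
  i=0: 1673   i=1: 2009   i=2: 1523   i=3: 2341
  i=4: 1733   i=5: 1232   i=6: 1439   i=7: 852
  i=8: 3139   i=9: 1384     …   i=32: 1855
  i=33: 2551
Match at i=33, j=2: e = 33·57 + 2 = 1883.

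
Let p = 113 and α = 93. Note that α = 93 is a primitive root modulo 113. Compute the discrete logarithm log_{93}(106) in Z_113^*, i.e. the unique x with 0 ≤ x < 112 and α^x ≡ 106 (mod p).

Baby-step giant-step with m = ceil(sqrt(112)) = 11.
Baby table (93^j mod 113 for j=0..10):
  0:1  1:93  2:61  3:23  4:105  5:47  6:77  7:42
  8:64  9:76  10:62
Giant step factor: 93^(-11) ≡ 38 (mod 113).
Scan 106·38^i mod 113 for i = 0, 1, …:
  i=0: 106   i=1: 73   i=2: 62
Match at i=2, j=10: x = 2·11 + 10 = 32.

32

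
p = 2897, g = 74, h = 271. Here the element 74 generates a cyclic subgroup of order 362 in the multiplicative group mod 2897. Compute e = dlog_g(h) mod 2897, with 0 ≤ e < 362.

185

Baby-step giant-step with m = ceil(sqrt(362)) = 20.
Baby table (74^j mod 2897 for j=0..19):
  0:1  1:74  2:2579  3:2541  4:2626  5:225  6:2165  7:875
  8:1016  9:2759  10:1376  11:429  12:2776  13:2634  14:817  15:2518
  16:924  17:1745  18:1662  19:1314
Giant step factor: 74^(-20) ≡ 2431 (mod 2897).
Scan 271·2431^i mod 2897 for i = 0, 1, …:
  i=0: 271   i=1: 1182   i=2: 2515   i=3: 1295
  i=4: 2003   i=5: 2333   i=6: 2094   i=7: 485
  i=8: 2853   i=9: 225
Match at i=9, j=5: e = 9·20 + 5 = 185.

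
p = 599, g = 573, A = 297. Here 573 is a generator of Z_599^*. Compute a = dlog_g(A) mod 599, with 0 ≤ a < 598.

Baby-step giant-step with m = ceil(sqrt(598)) = 25.
Baby table (573^j mod 599 for j=0..24):
  0:1  1:573  2:77  3:394  4:538  5:388  6:95  7:525
  8:127  9:292  10:195  11:321  12:40  13:158  14:85  15:186
  16:555  17:545  18:206  19:35  20:288  21:299  22:13  23:261
  24:402
Giant step factor: 573^(-25) ≡ 383 (mod 599).
Scan 297·383^i mod 599 for i = 0, 1, …:
  i=0: 297   i=1: 540   i=2: 165   i=3: 300
  i=4: 491   i=5: 566   i=6: 539   i=7: 381
  i=8: 366   i=9: 12     …   i=14: 398
  i=15: 288
Match at i=15, j=20: a = 15·25 + 20 = 395.

395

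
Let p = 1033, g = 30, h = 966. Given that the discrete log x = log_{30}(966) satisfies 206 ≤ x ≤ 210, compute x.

209

Compute 30^206 mod 1033 = 65, then multiply by 30 repeatedly:
  30^206=65  30^207=917  30^208=652  30^209=966
Found 966 at exponent 209.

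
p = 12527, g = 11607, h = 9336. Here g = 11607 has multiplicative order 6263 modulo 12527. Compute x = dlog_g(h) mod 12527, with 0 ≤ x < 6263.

Baby-step giant-step with m = ceil(sqrt(6263)) = 80.
Baby table (11607^j mod 12527 for j=0..79):
  0:1  1:11607  2:7091  3:2847  4:11430  5:7080  6:440  7:8591
  8:817  9:12507  10:5873  11:8504  12:5695  13:9413  14:8724  15:3727
  16:3558  17:8714  18:400  19:7810  20:5298  21:11370  22:12172  23:898
  24:622  25:4002  26:1098  27:4527  28:6651  29:6783  30:10613  31:7100
  32:7094  33:87  34:7649  35:3094  36:9676  37:4777  38:2137  39:699
  40:8324  41:8444  42:10787  43:9871  44:755  45:6912  46:4676  47:7368
  48:11074  49:8898  50:6498  51:9746  52:3012  53:9954  54:12084  55:6696
  56:2964  57:4006  58:9945  59:7837  60:5512  61:2395  62:1352  63:8860
  64:3877  65:3355  66:7569  67:1532  68:6111  69:2503  70:2208  71:10541
  72:10705  73:10149  74:8062  75:11471  76:6941  77:3050  78:48  79:5948
Giant step factor: 11607^(-80) ≡ 8773 (mod 12527).
Scan 9336·8773^i mod 12527 for i = 0, 1, …:
  i=0: 9336   i=1: 3202   i=2: 5612   i=3: 2966
  i=4: 2139   i=5: 1
Match at i=5, j=0: x = 5·80 + 0 = 400.

400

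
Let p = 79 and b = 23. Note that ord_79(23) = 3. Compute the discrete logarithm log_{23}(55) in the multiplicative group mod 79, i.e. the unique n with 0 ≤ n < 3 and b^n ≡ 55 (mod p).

2

Successive powers of 23 modulo 79:
  23^0=1  23^1=23  23^2=55
So 23^2 ≡ 55 (mod 79), giving n = 2.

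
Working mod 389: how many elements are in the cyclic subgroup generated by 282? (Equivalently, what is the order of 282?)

388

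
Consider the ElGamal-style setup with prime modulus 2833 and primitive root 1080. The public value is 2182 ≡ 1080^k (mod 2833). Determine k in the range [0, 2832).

1346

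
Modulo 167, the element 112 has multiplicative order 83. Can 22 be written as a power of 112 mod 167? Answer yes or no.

yes

22 ∈ ⟨112⟩ iff 22^83 ≡ 1 (mod 167), since |⟨112⟩| = 83.
22^83 mod 167 = 1.
Since 1 = 1, 22 lies in the subgroup.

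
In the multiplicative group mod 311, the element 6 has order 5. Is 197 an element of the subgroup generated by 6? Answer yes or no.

no

197 ∈ ⟨6⟩ iff 197^5 ≡ 1 (mod 311), since |⟨6⟩| = 5.
197^5 mod 311 = 83.
Since 83 ≠ 1, 197 does not lie in the subgroup.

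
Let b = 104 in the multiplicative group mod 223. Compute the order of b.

74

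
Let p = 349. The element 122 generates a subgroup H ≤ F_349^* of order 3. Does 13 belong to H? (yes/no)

13 ∈ ⟨122⟩ iff 13^3 ≡ 1 (mod 349), since |⟨122⟩| = 3.
13^3 mod 349 = 103.
Since 103 ≠ 1, 13 does not lie in the subgroup.

no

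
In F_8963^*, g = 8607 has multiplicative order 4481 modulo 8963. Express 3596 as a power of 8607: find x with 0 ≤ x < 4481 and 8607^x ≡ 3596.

Baby-step giant-step with m = ceil(sqrt(4481)) = 67.
Baby table (8607^j mod 8963 for j=0..66):
  0:1  1:8607  2:1254  3:1726  4:3991  5:4321  6:3360  7:4882
  8:830  9:299  10:1112  11:7463  12:5183  13:1230  14:1307  15:784
  16:7712  17:6169  18:8734  19:857  20:8613  21:8081  22:287  23:5384
  24:1378  25:2397  26:7116  27:3233  28:5279  29:2906  30:5172  31:5146
  32:5439  33:8687  34:8626  35:3453  36:7626  37:933  38:8446  39:4792
  40:5981  41:3958  42:7106  43:6793  44:1702  45:3572  46:1114  47:6751
  48:7691  49:4682  50:326  51:463  52:5469  53:6970  54:1431  55:1455
  56:1874  57:5081  58:1690  59:7844  60:3992  61:3965  62:4614  63:6608
  64:4821  65:4620  66:4472
Giant step factor: 8607^(-67) ≡ 8319 (mod 8963).
Scan 3596·8319^i mod 8963 for i = 0, 1, …:
  i=0: 3596   i=1: 5593   i=2: 1234   i=3: 3011
  i=4: 5887   i=5: 121   i=6: 2743   i=7: 8182
  i=8: 1036   i=9: 5041     …   i=65: 6304
  i=66: 463
Match at i=66, j=51: x = 66·67 + 51 = 4473.

4473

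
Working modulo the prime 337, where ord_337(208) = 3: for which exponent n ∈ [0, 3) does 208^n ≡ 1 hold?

Successive powers of 208 modulo 337:
  208^0=1
So 208^0 ≡ 1 (mod 337), giving n = 0.

0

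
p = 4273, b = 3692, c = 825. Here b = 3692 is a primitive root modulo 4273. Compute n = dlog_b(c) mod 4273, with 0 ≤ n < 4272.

Baby-step giant-step with m = ceil(sqrt(4272)) = 66.
Baby table (3692^j mod 4273 for j=0..65):
  0:1  1:3692  2:4267  3:3486  4:36  5:449  6:4057  7:1579
  8:1296  9:3345  10:770  11:1295  12:3926  13:776  14:2082  15:3890
  16:327  17:2298  18:2311  19:3304  20:3226  21:1541  22:2009  23:3573
  24:765  25:4200  26:3956  27:438  28:1902  29:1645  30:1407  31:2949
  32:104  33:3671  34:3649  35:3612  36:3744  37:3966  38:3174  39:1842
  40:2321  41:1767  42:3166  43:2217  44:2369  45:3790  46:2878  47:2898
  48:4097  49:3977  50:1056  51:1776  52:2210  53:2163  54:3832  55:4114
  56:2646  57:954  58:1216  59:2822  60:1250  61:160  62:1046  63:3313
  64:2270  65:1487
Giant step factor: 3692^(-66) ≡ 2854 (mod 4273).
Scan 825·2854^i mod 4273 for i = 0, 1, …:
  i=0: 825   i=1: 127   i=2: 3526   i=3: 289
  i=4: 117   i=5: 624   i=6: 3328   i=7: 3506
  i=8: 3031   i=9: 1922     …   i=36: 228
  i=37: 1216
Match at i=37, j=58: n = 37·66 + 58 = 2500.

2500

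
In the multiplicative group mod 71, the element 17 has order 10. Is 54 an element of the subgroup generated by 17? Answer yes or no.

yes

54 ∈ ⟨17⟩ iff 54^10 ≡ 1 (mod 71), since |⟨17⟩| = 10.
54^10 mod 71 = 1.
Since 1 = 1, 54 lies in the subgroup.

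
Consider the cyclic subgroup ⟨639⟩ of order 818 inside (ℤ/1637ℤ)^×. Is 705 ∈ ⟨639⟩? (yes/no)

no

705 ∈ ⟨639⟩ iff 705^818 ≡ 1 (mod 1637), since |⟨639⟩| = 818.
705^818 mod 1637 = 1636.
Since 1636 ≠ 1, 705 does not lie in the subgroup.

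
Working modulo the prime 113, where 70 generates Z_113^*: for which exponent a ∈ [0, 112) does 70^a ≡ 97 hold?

88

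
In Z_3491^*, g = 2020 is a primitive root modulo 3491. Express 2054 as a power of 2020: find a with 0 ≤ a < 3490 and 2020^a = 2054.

1592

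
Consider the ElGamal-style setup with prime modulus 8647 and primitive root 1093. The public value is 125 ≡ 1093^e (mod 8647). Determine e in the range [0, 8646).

Baby-step giant-step with m = ceil(sqrt(8646)) = 93.
Baby table (1093^j mod 8647 for j=0..92):
  0:1  1:1093  2:1363  3:2475  4:7311  5:1095  6:3549  7:5201
  8:3614  9:7070  10:5739  11:3652  12:5369  13:5651  14:2585  15:6483
  16:4026  17:7742  18:5240  19:3006  20:8345  21:7147  22:3430  23:4839
  24:5710  25:6543  26:430  27:3052  28:6741  29:669  30:4869  31:3912
  32:4198  33:5504  34:6207  35:5003  36:3375  37:5253  38:8568  39:123
  40:4734  41:3356  42:1780  43:8612  44:4980  45:4177  46:8492  47:3525
  48:4910  49:5490  50:8199  51:3215  52:3313  53:6663  54:1885  55:2319
  56:1096  57:4642  58:6564  59:6089  60:5734  61:6834  62:7201  63:1923
  64:618  65:1008  66:3575  67:7678  68:4464  69:2244  70:5591  71:6181
  72:2526  73:2525  74:1432  75:69  76:6241  77:7577  78:6482  79:2933
  80:6379  81:2765  82:4342  83:7250  84:3598  85:6876  86:1225  87:7287
  88:804  89:5425  90:6330  91:1090  92:6731
Giant step factor: 1093^(-93) ≡ 3252 (mod 8647).
Scan 125·3252^i mod 8647 for i = 0, 1, …:
  i=0: 125   i=1: 91   i=2: 1934   i=3: 2999
  i=4: 7579   i=5: 2958   i=6: 3952   i=7: 2462
  i=8: 7949   i=9: 4265     …   i=85: 359
  i=86: 123
Match at i=86, j=39: e = 86·93 + 39 = 8037.

8037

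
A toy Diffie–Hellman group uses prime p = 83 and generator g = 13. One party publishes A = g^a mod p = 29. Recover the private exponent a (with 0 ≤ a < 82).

Baby-step giant-step with m = ceil(sqrt(82)) = 10.
Baby table (13^j mod 83 for j=0..9):
  0:1  1:13  2:3  3:39  4:9  5:34  6:27  7:19
  8:81  9:57
Giant step factor: 13^(-10) ≡ 69 (mod 83).
Scan 29·69^i mod 83 for i = 0, 1, …:
  i=0: 29   i=1: 9
Match at i=1, j=4: a = 1·10 + 4 = 14.

14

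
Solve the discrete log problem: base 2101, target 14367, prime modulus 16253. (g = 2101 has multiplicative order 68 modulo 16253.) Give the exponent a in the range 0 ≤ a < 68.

Baby-step giant-step with m = ceil(sqrt(68)) = 9.
Baby table (2101^j mod 16253 for j=0..8):
  0:1  1:2101  2:9638  3:14453  4:5149  5:9804  6:5653  7:12263
  8:3558
Giant step factor: 2101^(-9) ≡ 10671 (mod 16253).
Scan 14367·10671^i mod 16253 for i = 0, 1, …:
  i=0: 14367   i=1: 11961   i=2: 1022   i=3: 16252
  i=4: 5582   i=5: 14530   i=6: 12263
Match at i=6, j=7: a = 6·9 + 7 = 61.

61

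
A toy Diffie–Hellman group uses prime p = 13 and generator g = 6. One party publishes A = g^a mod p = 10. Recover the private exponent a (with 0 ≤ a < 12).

Successive powers of 6 modulo 13:
  6^0=1  6^1=6  6^2=10
So 6^2 ≡ 10 (mod 13), giving a = 2.

2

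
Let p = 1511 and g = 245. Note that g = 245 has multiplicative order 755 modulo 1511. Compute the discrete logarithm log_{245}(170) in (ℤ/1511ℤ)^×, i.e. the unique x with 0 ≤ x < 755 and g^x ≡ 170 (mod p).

Baby-step giant-step with m = ceil(sqrt(755)) = 28.
Baby table (245^j mod 1511 for j=0..27):
  0:1  1:245  2:1096  3:1073  4:1482  5:450  6:1458  7:614
  8:841  9:549  10:26  11:326  12:1298  13:700  14:757  15:1123
  16:133  17:854  18:712  19:675  20:676  21:921  22:506  23:68
  24:39  25:489  26:436  27:1050
Giant step factor: 245^(-28) ≡ 672 (mod 1511).
Scan 170·672^i mod 1511 for i = 0, 1, …:
  i=0: 170   i=1: 915   i=2: 1414   i=3: 1300
  i=4: 242   i=5: 947   i=6: 253   i=7: 784
  i=8: 1020   i=9: 957   i=10: 929   i=11: 245
Match at i=11, j=1: x = 11·28 + 1 = 309.

309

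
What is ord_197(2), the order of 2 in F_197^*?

The order of 2 must divide p − 1 = 196 = 2^2 · 7^2.
Divisors: 1, 2, 4, 7, 14, 28, 49, 98, 196.
Check each in increasing order: 2^1 ≡ 2;  2^2 ≡ 4;  2^4 ≡ 16;  2^7 ≡ 128;  2^14 ≡ 33;  2^28 ≡ 104;  2^49 ≡ 183;  2^98 ≡ 196;  2^196 ≡ 1.
Smallest exponent giving 1 is 196.

196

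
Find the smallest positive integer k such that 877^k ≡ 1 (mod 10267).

3422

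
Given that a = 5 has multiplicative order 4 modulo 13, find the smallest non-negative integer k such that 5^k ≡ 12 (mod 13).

2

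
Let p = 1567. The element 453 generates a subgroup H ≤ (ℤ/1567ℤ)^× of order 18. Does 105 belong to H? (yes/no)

no

⟨453⟩ has order 18; its elements mod 1567 are {1, 68, 77, 339, 407, 453, 530, 535, 536, 1031, 1032, 1037, 1114, 1160, 1228, 1490, 1499, 1566}.
105 is not in this set.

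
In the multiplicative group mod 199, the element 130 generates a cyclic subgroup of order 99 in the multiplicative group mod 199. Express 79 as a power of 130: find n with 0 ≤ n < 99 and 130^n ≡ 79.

Baby-step giant-step with m = ceil(sqrt(99)) = 10.
Baby table (130^j mod 199 for j=0..9):
  0:1  1:130  2:184  3:40  4:26  5:196  6:8  7:45
  8:79  9:121
Giant step factor: 130^(-10) ≡ 177 (mod 199).
Scan 79·177^i mod 199 for i = 0, 1, …:
  i=0: 79
Match at i=0, j=8: n = 0·10 + 8 = 8.

8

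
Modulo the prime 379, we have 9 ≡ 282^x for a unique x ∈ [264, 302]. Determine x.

Compute 282^264 mod 379 = 244, then multiply by 282 repeatedly:
  282^264=244  282^265=209  282^266=193  282^267=229  282^268=148
  282^269=46  282^270=86  282^271=375  282^272=9
Found 9 at exponent 272.

272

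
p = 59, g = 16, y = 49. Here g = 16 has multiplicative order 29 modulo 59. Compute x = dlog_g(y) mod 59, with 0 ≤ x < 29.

9

Successive powers of 16 modulo 59:
  16^0=1  16^1=16  16^2=20  16^3=25  16^4=46  16^5=28
  16^6=35  16^7=29  16^8=51  16^9=49
So 16^9 ≡ 49 (mod 59), giving x = 9.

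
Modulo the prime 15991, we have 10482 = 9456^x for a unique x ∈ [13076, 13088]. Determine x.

Compute 9456^13076 mod 15991 = 4429, then multiply by 9456 repeatedly:
  9456^13076=4429  9456^13077=195  9456^13078=4955  9456^13079=850  9456^13080=10118
  9456^13081=1655  9456^13082=10482
Found 10482 at exponent 13082.

13082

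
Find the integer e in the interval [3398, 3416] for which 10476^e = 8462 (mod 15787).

Compute 10476^3398 mod 15787 = 3420, then multiply by 10476 repeatedly:
  10476^3398=3420  10476^3399=7217  10476^3400=1349  10476^3401=2759  10476^3402=13074
  10476^3403=10999  10476^3404=11998  10476^3405=10741  10476^3406=8767  10476^3407=10113
  10476^3408=13018  10476^3409=8462
Found 8462 at exponent 3409.

3409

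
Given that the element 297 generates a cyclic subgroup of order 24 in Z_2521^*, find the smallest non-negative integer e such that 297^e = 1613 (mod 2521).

5

Successive powers of 297 modulo 2521:
  297^0=1  297^1=297  297^2=2495  297^3=2362  297^4=676  297^5=1613
So 297^5 ≡ 1613 (mod 2521), giving e = 5.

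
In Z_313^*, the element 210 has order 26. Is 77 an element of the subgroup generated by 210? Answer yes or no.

77 ∈ ⟨210⟩ iff 77^26 ≡ 1 (mod 313), since |⟨210⟩| = 26.
77^26 mod 313 = 29.
Since 29 ≠ 1, 77 does not lie in the subgroup.

no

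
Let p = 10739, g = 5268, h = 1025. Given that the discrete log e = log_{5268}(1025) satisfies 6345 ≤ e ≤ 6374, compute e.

6359

Compute 5268^6345 mod 10739 = 3657, then multiply by 5268 repeatedly:
  5268^6345=3657  5268^6346=10049  5268^6347=5601  5268^6348=6035  5268^6349=4940
  5268^6350=3323  5268^6351=994  5268^6352=6499  5268^6353=800  5268^6354=4712
  5268^6355=4987  5268^6356=3922  5268^6357=9999  5268^6358=10676  5268^6359=1025
Found 1025 at exponent 6359.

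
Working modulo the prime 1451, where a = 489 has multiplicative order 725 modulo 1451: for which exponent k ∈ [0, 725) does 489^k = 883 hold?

45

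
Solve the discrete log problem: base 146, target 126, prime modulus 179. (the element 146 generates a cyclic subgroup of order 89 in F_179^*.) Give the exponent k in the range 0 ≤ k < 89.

Baby-step giant-step with m = ceil(sqrt(89)) = 10.
Baby table (146^j mod 179 for j=0..9):
  0:1  1:146  2:15  3:42  4:46  5:93  6:153  7:142
  8:147  9:161
Giant step factor: 146^(-10) ≡ 22 (mod 179).
Scan 126·22^i mod 179 for i = 0, 1, …:
  i=0: 126   i=1: 87   i=2: 124   i=3: 43
  i=4: 51   i=5: 48   i=6: 161
Match at i=6, j=9: k = 6·10 + 9 = 69.

69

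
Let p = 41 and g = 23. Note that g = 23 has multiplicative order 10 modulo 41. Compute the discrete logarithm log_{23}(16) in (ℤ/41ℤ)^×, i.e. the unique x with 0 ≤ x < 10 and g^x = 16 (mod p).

Successive powers of 23 modulo 41:
  23^0=1  23^1=23  23^2=37  23^3=31  23^4=16
So 23^4 ≡ 16 (mod 41), giving x = 4.

4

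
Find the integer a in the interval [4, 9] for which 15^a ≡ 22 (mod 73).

9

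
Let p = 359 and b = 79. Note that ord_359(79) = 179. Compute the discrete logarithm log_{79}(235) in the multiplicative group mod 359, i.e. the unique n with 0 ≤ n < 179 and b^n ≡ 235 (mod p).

Baby-step giant-step with m = ceil(sqrt(179)) = 14.
Baby table (79^j mod 359 for j=0..13):
  0:1  1:79  2:138  3:132  4:17  5:266  6:192  7:90
  8:289  9:214  10:33  11:94  12:246  13:48
Giant step factor: 79^(-14) ≡ 16 (mod 359).
Scan 235·16^i mod 359 for i = 0, 1, …:
  i=0: 235   i=1: 170   i=2: 207   i=3: 81
  i=4: 219   i=5: 273   i=6: 60   i=7: 242
  i=8: 282   i=9: 204   i=10: 33
Match at i=10, j=10: n = 10·14 + 10 = 150.

150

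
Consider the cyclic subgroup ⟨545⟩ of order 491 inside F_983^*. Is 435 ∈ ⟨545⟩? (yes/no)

435 ∈ ⟨545⟩ iff 435^491 ≡ 1 (mod 983), since |⟨545⟩| = 491.
435^491 mod 983 = 1.
Since 1 = 1, 435 lies in the subgroup.

yes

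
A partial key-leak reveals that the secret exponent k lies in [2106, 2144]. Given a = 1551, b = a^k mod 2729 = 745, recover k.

2106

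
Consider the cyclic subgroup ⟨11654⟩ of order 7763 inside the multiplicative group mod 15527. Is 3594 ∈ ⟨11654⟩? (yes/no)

yes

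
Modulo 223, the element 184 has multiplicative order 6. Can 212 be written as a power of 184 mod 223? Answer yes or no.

no

212 ∈ ⟨184⟩ iff 212^6 ≡ 1 (mod 223), since |⟨184⟩| = 6.
212^6 mod 223 = 49.
Since 49 ≠ 1, 212 does not lie in the subgroup.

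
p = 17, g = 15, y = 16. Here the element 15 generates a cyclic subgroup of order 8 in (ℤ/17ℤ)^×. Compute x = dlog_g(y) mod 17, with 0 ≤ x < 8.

4

Successive powers of 15 modulo 17:
  15^0=1  15^1=15  15^2=4  15^3=9  15^4=16
So 15^4 ≡ 16 (mod 17), giving x = 4.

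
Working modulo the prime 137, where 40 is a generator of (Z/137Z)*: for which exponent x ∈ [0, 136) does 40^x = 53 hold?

123

Baby-step giant-step with m = ceil(sqrt(136)) = 12.
Baby table (40^j mod 137 for j=0..11):
  0:1  1:40  2:93  3:21  4:18  5:35  6:30  7:104
  8:50  9:82  10:129  11:91
Giant step factor: 40^(-12) ≡ 65 (mod 137).
Scan 53·65^i mod 137 for i = 0, 1, …:
  i=0: 53   i=1: 20   i=2: 67   i=3: 108
  i=4: 33   i=5: 90   i=6: 96   i=7: 75
  i=8: 80   i=9: 131   i=10: 21
Match at i=10, j=3: x = 10·12 + 3 = 123.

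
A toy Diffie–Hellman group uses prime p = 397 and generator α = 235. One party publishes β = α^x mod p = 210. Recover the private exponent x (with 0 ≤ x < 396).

127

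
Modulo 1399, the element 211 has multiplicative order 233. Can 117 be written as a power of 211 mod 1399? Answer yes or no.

117 ∈ ⟨211⟩ iff 117^233 ≡ 1 (mod 1399), since |⟨211⟩| = 233.
117^233 mod 1399 = 1009.
Since 1009 ≠ 1, 117 does not lie in the subgroup.

no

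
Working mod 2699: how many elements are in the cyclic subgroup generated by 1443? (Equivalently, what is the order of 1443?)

1349

The order of 1443 must divide p − 1 = 2698 = 2 · 19 · 71.
Divisors: 1, 2, 19, 38, 71, 142, 1349, 2698.
Check each in increasing order: 1443^1 ≡ 1443;  1443^2 ≡ 1320;  1443^19 ≡ 1876;  1443^38 ≡ 2579;  1443^71 ≡ 944;  1443^142 ≡ 466;  1443^1349 ≡ 1.
Smallest exponent giving 1 is 1349.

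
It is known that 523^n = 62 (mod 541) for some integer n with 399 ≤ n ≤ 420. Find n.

409

Compute 523^399 mod 541 = 160, then multiply by 523 repeatedly:
  523^399=160  523^400=366  523^401=445  523^402=105  523^403=274
  523^404=478  523^405=52  523^406=146  523^407=77  523^408=237
  523^409=62
Found 62 at exponent 409.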